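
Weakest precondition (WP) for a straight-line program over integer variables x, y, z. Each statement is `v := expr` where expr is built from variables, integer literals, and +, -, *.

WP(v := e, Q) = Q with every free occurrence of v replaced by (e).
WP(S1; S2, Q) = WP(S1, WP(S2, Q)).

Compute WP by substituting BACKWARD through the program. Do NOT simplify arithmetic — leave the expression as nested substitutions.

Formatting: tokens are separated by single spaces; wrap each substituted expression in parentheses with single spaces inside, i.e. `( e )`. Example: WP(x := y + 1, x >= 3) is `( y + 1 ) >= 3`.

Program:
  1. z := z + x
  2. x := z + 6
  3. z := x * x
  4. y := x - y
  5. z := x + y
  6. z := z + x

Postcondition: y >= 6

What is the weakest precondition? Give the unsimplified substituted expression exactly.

post: y >= 6
stmt 6: z := z + x  -- replace 0 occurrence(s) of z with (z + x)
  => y >= 6
stmt 5: z := x + y  -- replace 0 occurrence(s) of z with (x + y)
  => y >= 6
stmt 4: y := x - y  -- replace 1 occurrence(s) of y with (x - y)
  => ( x - y ) >= 6
stmt 3: z := x * x  -- replace 0 occurrence(s) of z with (x * x)
  => ( x - y ) >= 6
stmt 2: x := z + 6  -- replace 1 occurrence(s) of x with (z + 6)
  => ( ( z + 6 ) - y ) >= 6
stmt 1: z := z + x  -- replace 1 occurrence(s) of z with (z + x)
  => ( ( ( z + x ) + 6 ) - y ) >= 6

Answer: ( ( ( z + x ) + 6 ) - y ) >= 6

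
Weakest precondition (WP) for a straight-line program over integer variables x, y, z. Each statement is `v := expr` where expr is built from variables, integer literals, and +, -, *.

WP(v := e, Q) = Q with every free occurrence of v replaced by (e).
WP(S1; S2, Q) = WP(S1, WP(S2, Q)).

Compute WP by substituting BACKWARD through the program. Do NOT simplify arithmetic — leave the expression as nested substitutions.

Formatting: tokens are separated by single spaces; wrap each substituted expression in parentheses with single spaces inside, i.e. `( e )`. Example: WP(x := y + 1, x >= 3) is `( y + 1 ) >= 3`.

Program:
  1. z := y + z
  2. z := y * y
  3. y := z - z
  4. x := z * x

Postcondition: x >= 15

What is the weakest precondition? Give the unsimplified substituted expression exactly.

Answer: ( ( y * y ) * x ) >= 15

Derivation:
post: x >= 15
stmt 4: x := z * x  -- replace 1 occurrence(s) of x with (z * x)
  => ( z * x ) >= 15
stmt 3: y := z - z  -- replace 0 occurrence(s) of y with (z - z)
  => ( z * x ) >= 15
stmt 2: z := y * y  -- replace 1 occurrence(s) of z with (y * y)
  => ( ( y * y ) * x ) >= 15
stmt 1: z := y + z  -- replace 0 occurrence(s) of z with (y + z)
  => ( ( y * y ) * x ) >= 15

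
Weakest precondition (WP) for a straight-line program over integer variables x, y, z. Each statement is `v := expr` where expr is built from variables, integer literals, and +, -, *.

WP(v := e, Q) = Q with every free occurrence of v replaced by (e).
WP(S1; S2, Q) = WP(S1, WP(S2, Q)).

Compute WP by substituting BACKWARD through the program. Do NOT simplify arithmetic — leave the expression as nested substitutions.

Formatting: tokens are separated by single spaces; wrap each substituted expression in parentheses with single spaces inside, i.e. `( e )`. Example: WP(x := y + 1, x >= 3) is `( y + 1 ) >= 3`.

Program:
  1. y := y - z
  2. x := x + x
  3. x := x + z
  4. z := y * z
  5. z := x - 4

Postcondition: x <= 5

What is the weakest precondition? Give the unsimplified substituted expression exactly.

post: x <= 5
stmt 5: z := x - 4  -- replace 0 occurrence(s) of z with (x - 4)
  => x <= 5
stmt 4: z := y * z  -- replace 0 occurrence(s) of z with (y * z)
  => x <= 5
stmt 3: x := x + z  -- replace 1 occurrence(s) of x with (x + z)
  => ( x + z ) <= 5
stmt 2: x := x + x  -- replace 1 occurrence(s) of x with (x + x)
  => ( ( x + x ) + z ) <= 5
stmt 1: y := y - z  -- replace 0 occurrence(s) of y with (y - z)
  => ( ( x + x ) + z ) <= 5

Answer: ( ( x + x ) + z ) <= 5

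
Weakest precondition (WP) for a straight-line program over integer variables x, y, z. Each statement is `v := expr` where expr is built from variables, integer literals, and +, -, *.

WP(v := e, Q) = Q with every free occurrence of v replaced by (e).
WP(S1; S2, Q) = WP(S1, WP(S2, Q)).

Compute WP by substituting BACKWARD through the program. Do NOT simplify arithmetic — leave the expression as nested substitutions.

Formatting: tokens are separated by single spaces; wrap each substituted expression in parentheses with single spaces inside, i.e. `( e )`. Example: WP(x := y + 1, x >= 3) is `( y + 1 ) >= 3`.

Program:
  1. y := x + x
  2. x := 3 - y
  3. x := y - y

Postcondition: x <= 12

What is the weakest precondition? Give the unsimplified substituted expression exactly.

Answer: ( ( x + x ) - ( x + x ) ) <= 12

Derivation:
post: x <= 12
stmt 3: x := y - y  -- replace 1 occurrence(s) of x with (y - y)
  => ( y - y ) <= 12
stmt 2: x := 3 - y  -- replace 0 occurrence(s) of x with (3 - y)
  => ( y - y ) <= 12
stmt 1: y := x + x  -- replace 2 occurrence(s) of y with (x + x)
  => ( ( x + x ) - ( x + x ) ) <= 12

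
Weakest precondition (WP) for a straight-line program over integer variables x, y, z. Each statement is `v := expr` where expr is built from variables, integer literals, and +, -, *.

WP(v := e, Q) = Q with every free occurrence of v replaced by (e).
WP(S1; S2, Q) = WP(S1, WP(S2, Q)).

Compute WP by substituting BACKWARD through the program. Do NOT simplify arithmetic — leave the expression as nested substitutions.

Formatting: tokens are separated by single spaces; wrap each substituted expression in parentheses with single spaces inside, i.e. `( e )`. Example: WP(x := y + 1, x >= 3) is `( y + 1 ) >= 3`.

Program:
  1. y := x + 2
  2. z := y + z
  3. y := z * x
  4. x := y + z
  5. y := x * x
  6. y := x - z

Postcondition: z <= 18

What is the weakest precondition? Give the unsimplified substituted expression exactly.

Answer: ( ( x + 2 ) + z ) <= 18

Derivation:
post: z <= 18
stmt 6: y := x - z  -- replace 0 occurrence(s) of y with (x - z)
  => z <= 18
stmt 5: y := x * x  -- replace 0 occurrence(s) of y with (x * x)
  => z <= 18
stmt 4: x := y + z  -- replace 0 occurrence(s) of x with (y + z)
  => z <= 18
stmt 3: y := z * x  -- replace 0 occurrence(s) of y with (z * x)
  => z <= 18
stmt 2: z := y + z  -- replace 1 occurrence(s) of z with (y + z)
  => ( y + z ) <= 18
stmt 1: y := x + 2  -- replace 1 occurrence(s) of y with (x + 2)
  => ( ( x + 2 ) + z ) <= 18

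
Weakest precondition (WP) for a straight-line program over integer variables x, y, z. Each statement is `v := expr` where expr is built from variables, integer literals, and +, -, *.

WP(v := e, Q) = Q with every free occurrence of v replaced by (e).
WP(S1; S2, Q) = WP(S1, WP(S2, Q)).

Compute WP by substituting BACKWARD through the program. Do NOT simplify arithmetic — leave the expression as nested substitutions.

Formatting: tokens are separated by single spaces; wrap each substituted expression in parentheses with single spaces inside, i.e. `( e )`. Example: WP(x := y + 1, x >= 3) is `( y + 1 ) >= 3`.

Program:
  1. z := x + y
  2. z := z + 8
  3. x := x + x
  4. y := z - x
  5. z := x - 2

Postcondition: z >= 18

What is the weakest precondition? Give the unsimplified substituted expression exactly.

post: z >= 18
stmt 5: z := x - 2  -- replace 1 occurrence(s) of z with (x - 2)
  => ( x - 2 ) >= 18
stmt 4: y := z - x  -- replace 0 occurrence(s) of y with (z - x)
  => ( x - 2 ) >= 18
stmt 3: x := x + x  -- replace 1 occurrence(s) of x with (x + x)
  => ( ( x + x ) - 2 ) >= 18
stmt 2: z := z + 8  -- replace 0 occurrence(s) of z with (z + 8)
  => ( ( x + x ) - 2 ) >= 18
stmt 1: z := x + y  -- replace 0 occurrence(s) of z with (x + y)
  => ( ( x + x ) - 2 ) >= 18

Answer: ( ( x + x ) - 2 ) >= 18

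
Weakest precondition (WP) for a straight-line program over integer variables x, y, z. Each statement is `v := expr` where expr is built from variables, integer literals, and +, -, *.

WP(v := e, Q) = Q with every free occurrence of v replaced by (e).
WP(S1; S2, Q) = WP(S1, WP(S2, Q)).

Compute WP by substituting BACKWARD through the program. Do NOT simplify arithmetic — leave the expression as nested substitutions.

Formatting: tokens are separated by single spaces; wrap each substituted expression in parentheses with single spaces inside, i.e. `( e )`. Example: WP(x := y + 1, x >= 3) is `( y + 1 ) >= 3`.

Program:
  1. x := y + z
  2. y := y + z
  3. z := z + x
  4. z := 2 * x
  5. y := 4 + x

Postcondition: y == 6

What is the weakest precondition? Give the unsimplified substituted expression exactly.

Answer: ( 4 + ( y + z ) ) == 6

Derivation:
post: y == 6
stmt 5: y := 4 + x  -- replace 1 occurrence(s) of y with (4 + x)
  => ( 4 + x ) == 6
stmt 4: z := 2 * x  -- replace 0 occurrence(s) of z with (2 * x)
  => ( 4 + x ) == 6
stmt 3: z := z + x  -- replace 0 occurrence(s) of z with (z + x)
  => ( 4 + x ) == 6
stmt 2: y := y + z  -- replace 0 occurrence(s) of y with (y + z)
  => ( 4 + x ) == 6
stmt 1: x := y + z  -- replace 1 occurrence(s) of x with (y + z)
  => ( 4 + ( y + z ) ) == 6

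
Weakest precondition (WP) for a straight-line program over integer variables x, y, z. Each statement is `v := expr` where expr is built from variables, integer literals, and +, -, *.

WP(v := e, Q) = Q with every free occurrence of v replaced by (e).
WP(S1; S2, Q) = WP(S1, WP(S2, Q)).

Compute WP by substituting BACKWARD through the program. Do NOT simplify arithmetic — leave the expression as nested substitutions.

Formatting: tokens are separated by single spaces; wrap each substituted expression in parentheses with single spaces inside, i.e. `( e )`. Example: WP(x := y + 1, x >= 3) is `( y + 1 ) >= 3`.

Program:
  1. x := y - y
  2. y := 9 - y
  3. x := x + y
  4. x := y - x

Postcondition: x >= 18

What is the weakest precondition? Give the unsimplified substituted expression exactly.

Answer: ( ( 9 - y ) - ( ( y - y ) + ( 9 - y ) ) ) >= 18

Derivation:
post: x >= 18
stmt 4: x := y - x  -- replace 1 occurrence(s) of x with (y - x)
  => ( y - x ) >= 18
stmt 3: x := x + y  -- replace 1 occurrence(s) of x with (x + y)
  => ( y - ( x + y ) ) >= 18
stmt 2: y := 9 - y  -- replace 2 occurrence(s) of y with (9 - y)
  => ( ( 9 - y ) - ( x + ( 9 - y ) ) ) >= 18
stmt 1: x := y - y  -- replace 1 occurrence(s) of x with (y - y)
  => ( ( 9 - y ) - ( ( y - y ) + ( 9 - y ) ) ) >= 18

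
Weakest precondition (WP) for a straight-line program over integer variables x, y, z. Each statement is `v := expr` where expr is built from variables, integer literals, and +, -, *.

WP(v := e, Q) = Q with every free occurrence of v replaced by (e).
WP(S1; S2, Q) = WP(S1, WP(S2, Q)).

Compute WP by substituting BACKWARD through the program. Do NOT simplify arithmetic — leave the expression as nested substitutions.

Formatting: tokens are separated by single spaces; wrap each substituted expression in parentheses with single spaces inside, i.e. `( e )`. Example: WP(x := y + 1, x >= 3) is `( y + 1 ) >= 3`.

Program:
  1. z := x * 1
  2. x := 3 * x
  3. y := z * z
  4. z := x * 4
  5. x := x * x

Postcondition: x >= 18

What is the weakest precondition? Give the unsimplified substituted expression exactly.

Answer: ( ( 3 * x ) * ( 3 * x ) ) >= 18

Derivation:
post: x >= 18
stmt 5: x := x * x  -- replace 1 occurrence(s) of x with (x * x)
  => ( x * x ) >= 18
stmt 4: z := x * 4  -- replace 0 occurrence(s) of z with (x * 4)
  => ( x * x ) >= 18
stmt 3: y := z * z  -- replace 0 occurrence(s) of y with (z * z)
  => ( x * x ) >= 18
stmt 2: x := 3 * x  -- replace 2 occurrence(s) of x with (3 * x)
  => ( ( 3 * x ) * ( 3 * x ) ) >= 18
stmt 1: z := x * 1  -- replace 0 occurrence(s) of z with (x * 1)
  => ( ( 3 * x ) * ( 3 * x ) ) >= 18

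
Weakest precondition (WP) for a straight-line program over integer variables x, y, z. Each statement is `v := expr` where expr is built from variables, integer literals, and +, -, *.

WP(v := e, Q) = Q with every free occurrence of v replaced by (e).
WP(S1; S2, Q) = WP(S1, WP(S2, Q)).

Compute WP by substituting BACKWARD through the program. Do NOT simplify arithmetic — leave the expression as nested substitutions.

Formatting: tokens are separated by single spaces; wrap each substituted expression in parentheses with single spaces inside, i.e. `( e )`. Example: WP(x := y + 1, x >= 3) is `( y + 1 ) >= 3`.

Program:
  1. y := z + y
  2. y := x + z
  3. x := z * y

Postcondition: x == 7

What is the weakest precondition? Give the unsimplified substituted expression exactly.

post: x == 7
stmt 3: x := z * y  -- replace 1 occurrence(s) of x with (z * y)
  => ( z * y ) == 7
stmt 2: y := x + z  -- replace 1 occurrence(s) of y with (x + z)
  => ( z * ( x + z ) ) == 7
stmt 1: y := z + y  -- replace 0 occurrence(s) of y with (z + y)
  => ( z * ( x + z ) ) == 7

Answer: ( z * ( x + z ) ) == 7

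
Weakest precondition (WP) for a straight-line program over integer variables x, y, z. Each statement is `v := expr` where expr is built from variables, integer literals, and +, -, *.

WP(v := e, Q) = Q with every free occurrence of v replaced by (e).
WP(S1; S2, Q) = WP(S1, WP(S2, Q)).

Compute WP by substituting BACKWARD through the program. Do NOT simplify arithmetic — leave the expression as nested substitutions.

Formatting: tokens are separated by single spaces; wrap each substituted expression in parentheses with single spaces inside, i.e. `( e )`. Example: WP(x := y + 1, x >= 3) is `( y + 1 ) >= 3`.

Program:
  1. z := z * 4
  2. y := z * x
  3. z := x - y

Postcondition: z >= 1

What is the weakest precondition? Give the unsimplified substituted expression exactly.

post: z >= 1
stmt 3: z := x - y  -- replace 1 occurrence(s) of z with (x - y)
  => ( x - y ) >= 1
stmt 2: y := z * x  -- replace 1 occurrence(s) of y with (z * x)
  => ( x - ( z * x ) ) >= 1
stmt 1: z := z * 4  -- replace 1 occurrence(s) of z with (z * 4)
  => ( x - ( ( z * 4 ) * x ) ) >= 1

Answer: ( x - ( ( z * 4 ) * x ) ) >= 1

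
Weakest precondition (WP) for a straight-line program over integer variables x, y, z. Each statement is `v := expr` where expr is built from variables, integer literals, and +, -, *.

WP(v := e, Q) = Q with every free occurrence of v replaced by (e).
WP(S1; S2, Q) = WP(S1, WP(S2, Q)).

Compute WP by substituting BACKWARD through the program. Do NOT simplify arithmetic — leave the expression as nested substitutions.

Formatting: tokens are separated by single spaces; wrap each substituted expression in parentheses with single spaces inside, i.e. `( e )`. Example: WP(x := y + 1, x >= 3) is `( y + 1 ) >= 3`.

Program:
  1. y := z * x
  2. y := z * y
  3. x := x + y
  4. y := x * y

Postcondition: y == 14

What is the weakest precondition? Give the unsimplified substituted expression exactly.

Answer: ( ( x + ( z * ( z * x ) ) ) * ( z * ( z * x ) ) ) == 14

Derivation:
post: y == 14
stmt 4: y := x * y  -- replace 1 occurrence(s) of y with (x * y)
  => ( x * y ) == 14
stmt 3: x := x + y  -- replace 1 occurrence(s) of x with (x + y)
  => ( ( x + y ) * y ) == 14
stmt 2: y := z * y  -- replace 2 occurrence(s) of y with (z * y)
  => ( ( x + ( z * y ) ) * ( z * y ) ) == 14
stmt 1: y := z * x  -- replace 2 occurrence(s) of y with (z * x)
  => ( ( x + ( z * ( z * x ) ) ) * ( z * ( z * x ) ) ) == 14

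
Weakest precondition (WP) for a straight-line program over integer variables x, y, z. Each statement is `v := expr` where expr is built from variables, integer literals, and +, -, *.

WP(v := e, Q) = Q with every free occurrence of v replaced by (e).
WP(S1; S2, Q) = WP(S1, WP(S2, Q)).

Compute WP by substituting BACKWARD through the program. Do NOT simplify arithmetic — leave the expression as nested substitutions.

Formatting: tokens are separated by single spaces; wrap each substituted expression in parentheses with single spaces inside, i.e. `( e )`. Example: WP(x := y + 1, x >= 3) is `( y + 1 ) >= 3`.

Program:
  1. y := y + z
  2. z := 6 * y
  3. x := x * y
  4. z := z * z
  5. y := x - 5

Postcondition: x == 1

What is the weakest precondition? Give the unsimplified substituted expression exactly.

post: x == 1
stmt 5: y := x - 5  -- replace 0 occurrence(s) of y with (x - 5)
  => x == 1
stmt 4: z := z * z  -- replace 0 occurrence(s) of z with (z * z)
  => x == 1
stmt 3: x := x * y  -- replace 1 occurrence(s) of x with (x * y)
  => ( x * y ) == 1
stmt 2: z := 6 * y  -- replace 0 occurrence(s) of z with (6 * y)
  => ( x * y ) == 1
stmt 1: y := y + z  -- replace 1 occurrence(s) of y with (y + z)
  => ( x * ( y + z ) ) == 1

Answer: ( x * ( y + z ) ) == 1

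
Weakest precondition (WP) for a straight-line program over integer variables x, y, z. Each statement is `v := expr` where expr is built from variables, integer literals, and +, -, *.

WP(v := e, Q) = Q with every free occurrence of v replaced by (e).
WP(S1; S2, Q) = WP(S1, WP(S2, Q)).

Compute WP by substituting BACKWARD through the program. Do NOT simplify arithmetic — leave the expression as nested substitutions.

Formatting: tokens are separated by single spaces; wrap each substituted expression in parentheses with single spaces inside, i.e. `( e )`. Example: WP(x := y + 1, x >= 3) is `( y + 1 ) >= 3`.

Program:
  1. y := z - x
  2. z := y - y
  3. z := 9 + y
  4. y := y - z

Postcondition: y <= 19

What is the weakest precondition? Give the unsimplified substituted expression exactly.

post: y <= 19
stmt 4: y := y - z  -- replace 1 occurrence(s) of y with (y - z)
  => ( y - z ) <= 19
stmt 3: z := 9 + y  -- replace 1 occurrence(s) of z with (9 + y)
  => ( y - ( 9 + y ) ) <= 19
stmt 2: z := y - y  -- replace 0 occurrence(s) of z with (y - y)
  => ( y - ( 9 + y ) ) <= 19
stmt 1: y := z - x  -- replace 2 occurrence(s) of y with (z - x)
  => ( ( z - x ) - ( 9 + ( z - x ) ) ) <= 19

Answer: ( ( z - x ) - ( 9 + ( z - x ) ) ) <= 19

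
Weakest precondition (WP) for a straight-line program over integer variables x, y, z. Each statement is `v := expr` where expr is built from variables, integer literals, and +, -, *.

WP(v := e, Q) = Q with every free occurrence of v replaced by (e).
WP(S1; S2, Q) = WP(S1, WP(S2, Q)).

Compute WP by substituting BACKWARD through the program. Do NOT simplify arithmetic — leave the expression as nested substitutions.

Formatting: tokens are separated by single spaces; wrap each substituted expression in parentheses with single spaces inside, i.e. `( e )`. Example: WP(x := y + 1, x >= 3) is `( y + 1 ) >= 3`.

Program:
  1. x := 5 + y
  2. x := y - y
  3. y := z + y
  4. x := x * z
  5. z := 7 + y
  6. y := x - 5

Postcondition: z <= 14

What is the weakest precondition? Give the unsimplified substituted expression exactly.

Answer: ( 7 + ( z + y ) ) <= 14

Derivation:
post: z <= 14
stmt 6: y := x - 5  -- replace 0 occurrence(s) of y with (x - 5)
  => z <= 14
stmt 5: z := 7 + y  -- replace 1 occurrence(s) of z with (7 + y)
  => ( 7 + y ) <= 14
stmt 4: x := x * z  -- replace 0 occurrence(s) of x with (x * z)
  => ( 7 + y ) <= 14
stmt 3: y := z + y  -- replace 1 occurrence(s) of y with (z + y)
  => ( 7 + ( z + y ) ) <= 14
stmt 2: x := y - y  -- replace 0 occurrence(s) of x with (y - y)
  => ( 7 + ( z + y ) ) <= 14
stmt 1: x := 5 + y  -- replace 0 occurrence(s) of x with (5 + y)
  => ( 7 + ( z + y ) ) <= 14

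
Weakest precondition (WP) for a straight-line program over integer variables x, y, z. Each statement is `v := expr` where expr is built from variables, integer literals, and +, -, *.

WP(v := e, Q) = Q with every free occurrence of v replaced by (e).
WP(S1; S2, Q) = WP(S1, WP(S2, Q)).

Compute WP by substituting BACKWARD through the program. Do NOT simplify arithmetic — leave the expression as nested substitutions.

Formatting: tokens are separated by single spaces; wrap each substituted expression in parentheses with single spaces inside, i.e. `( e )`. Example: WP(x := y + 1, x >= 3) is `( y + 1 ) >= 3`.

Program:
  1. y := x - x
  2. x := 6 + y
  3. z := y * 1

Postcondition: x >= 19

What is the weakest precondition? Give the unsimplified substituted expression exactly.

Answer: ( 6 + ( x - x ) ) >= 19

Derivation:
post: x >= 19
stmt 3: z := y * 1  -- replace 0 occurrence(s) of z with (y * 1)
  => x >= 19
stmt 2: x := 6 + y  -- replace 1 occurrence(s) of x with (6 + y)
  => ( 6 + y ) >= 19
stmt 1: y := x - x  -- replace 1 occurrence(s) of y with (x - x)
  => ( 6 + ( x - x ) ) >= 19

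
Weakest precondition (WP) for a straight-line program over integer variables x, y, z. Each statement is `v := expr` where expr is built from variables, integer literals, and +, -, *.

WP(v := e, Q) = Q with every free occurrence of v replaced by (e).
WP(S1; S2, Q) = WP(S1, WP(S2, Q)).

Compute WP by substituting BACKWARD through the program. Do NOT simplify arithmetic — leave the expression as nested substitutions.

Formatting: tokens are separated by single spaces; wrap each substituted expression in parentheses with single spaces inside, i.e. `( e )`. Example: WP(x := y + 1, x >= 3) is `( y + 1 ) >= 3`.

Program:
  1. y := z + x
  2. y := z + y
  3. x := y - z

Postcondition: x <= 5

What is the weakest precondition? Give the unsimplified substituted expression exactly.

Answer: ( ( z + ( z + x ) ) - z ) <= 5

Derivation:
post: x <= 5
stmt 3: x := y - z  -- replace 1 occurrence(s) of x with (y - z)
  => ( y - z ) <= 5
stmt 2: y := z + y  -- replace 1 occurrence(s) of y with (z + y)
  => ( ( z + y ) - z ) <= 5
stmt 1: y := z + x  -- replace 1 occurrence(s) of y with (z + x)
  => ( ( z + ( z + x ) ) - z ) <= 5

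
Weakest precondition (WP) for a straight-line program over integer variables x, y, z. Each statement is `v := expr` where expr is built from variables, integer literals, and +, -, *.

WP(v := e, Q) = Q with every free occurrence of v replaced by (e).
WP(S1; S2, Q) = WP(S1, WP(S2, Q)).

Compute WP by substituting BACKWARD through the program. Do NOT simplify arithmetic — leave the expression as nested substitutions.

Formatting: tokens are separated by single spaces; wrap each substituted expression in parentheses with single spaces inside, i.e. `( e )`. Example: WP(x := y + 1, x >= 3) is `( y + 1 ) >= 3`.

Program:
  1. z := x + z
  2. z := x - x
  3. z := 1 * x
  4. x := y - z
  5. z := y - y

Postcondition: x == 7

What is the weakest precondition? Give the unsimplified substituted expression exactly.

post: x == 7
stmt 5: z := y - y  -- replace 0 occurrence(s) of z with (y - y)
  => x == 7
stmt 4: x := y - z  -- replace 1 occurrence(s) of x with (y - z)
  => ( y - z ) == 7
stmt 3: z := 1 * x  -- replace 1 occurrence(s) of z with (1 * x)
  => ( y - ( 1 * x ) ) == 7
stmt 2: z := x - x  -- replace 0 occurrence(s) of z with (x - x)
  => ( y - ( 1 * x ) ) == 7
stmt 1: z := x + z  -- replace 0 occurrence(s) of z with (x + z)
  => ( y - ( 1 * x ) ) == 7

Answer: ( y - ( 1 * x ) ) == 7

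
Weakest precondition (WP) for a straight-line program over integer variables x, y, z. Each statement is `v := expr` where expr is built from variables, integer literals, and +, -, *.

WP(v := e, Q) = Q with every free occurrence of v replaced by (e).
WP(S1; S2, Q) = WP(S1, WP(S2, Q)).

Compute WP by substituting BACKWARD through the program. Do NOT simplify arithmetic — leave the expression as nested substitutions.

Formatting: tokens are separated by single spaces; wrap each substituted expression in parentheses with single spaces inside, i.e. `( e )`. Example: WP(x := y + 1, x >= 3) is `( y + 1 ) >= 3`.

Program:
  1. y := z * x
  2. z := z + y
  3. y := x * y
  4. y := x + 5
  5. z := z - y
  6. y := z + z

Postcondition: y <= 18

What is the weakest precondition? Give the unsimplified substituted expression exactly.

post: y <= 18
stmt 6: y := z + z  -- replace 1 occurrence(s) of y with (z + z)
  => ( z + z ) <= 18
stmt 5: z := z - y  -- replace 2 occurrence(s) of z with (z - y)
  => ( ( z - y ) + ( z - y ) ) <= 18
stmt 4: y := x + 5  -- replace 2 occurrence(s) of y with (x + 5)
  => ( ( z - ( x + 5 ) ) + ( z - ( x + 5 ) ) ) <= 18
stmt 3: y := x * y  -- replace 0 occurrence(s) of y with (x * y)
  => ( ( z - ( x + 5 ) ) + ( z - ( x + 5 ) ) ) <= 18
stmt 2: z := z + y  -- replace 2 occurrence(s) of z with (z + y)
  => ( ( ( z + y ) - ( x + 5 ) ) + ( ( z + y ) - ( x + 5 ) ) ) <= 18
stmt 1: y := z * x  -- replace 2 occurrence(s) of y with (z * x)
  => ( ( ( z + ( z * x ) ) - ( x + 5 ) ) + ( ( z + ( z * x ) ) - ( x + 5 ) ) ) <= 18

Answer: ( ( ( z + ( z * x ) ) - ( x + 5 ) ) + ( ( z + ( z * x ) ) - ( x + 5 ) ) ) <= 18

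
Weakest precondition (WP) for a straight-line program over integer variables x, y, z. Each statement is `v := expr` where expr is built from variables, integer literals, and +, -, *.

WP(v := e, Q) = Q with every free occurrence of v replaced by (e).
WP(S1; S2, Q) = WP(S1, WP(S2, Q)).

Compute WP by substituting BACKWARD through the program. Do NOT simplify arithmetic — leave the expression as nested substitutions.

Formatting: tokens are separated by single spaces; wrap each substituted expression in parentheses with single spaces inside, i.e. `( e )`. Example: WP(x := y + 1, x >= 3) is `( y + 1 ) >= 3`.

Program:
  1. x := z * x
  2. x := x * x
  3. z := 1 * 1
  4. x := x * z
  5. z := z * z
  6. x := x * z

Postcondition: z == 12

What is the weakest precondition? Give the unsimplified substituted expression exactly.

post: z == 12
stmt 6: x := x * z  -- replace 0 occurrence(s) of x with (x * z)
  => z == 12
stmt 5: z := z * z  -- replace 1 occurrence(s) of z with (z * z)
  => ( z * z ) == 12
stmt 4: x := x * z  -- replace 0 occurrence(s) of x with (x * z)
  => ( z * z ) == 12
stmt 3: z := 1 * 1  -- replace 2 occurrence(s) of z with (1 * 1)
  => ( ( 1 * 1 ) * ( 1 * 1 ) ) == 12
stmt 2: x := x * x  -- replace 0 occurrence(s) of x with (x * x)
  => ( ( 1 * 1 ) * ( 1 * 1 ) ) == 12
stmt 1: x := z * x  -- replace 0 occurrence(s) of x with (z * x)
  => ( ( 1 * 1 ) * ( 1 * 1 ) ) == 12

Answer: ( ( 1 * 1 ) * ( 1 * 1 ) ) == 12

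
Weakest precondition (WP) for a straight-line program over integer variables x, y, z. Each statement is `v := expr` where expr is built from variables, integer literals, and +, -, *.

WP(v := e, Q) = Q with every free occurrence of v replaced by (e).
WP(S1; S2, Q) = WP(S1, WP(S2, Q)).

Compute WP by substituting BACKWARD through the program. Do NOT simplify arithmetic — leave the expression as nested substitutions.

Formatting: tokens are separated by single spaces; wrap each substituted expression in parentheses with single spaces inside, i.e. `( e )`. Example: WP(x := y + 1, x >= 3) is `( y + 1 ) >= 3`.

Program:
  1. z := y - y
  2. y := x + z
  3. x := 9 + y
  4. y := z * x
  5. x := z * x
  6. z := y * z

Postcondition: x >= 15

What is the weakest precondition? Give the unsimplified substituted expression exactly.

post: x >= 15
stmt 6: z := y * z  -- replace 0 occurrence(s) of z with (y * z)
  => x >= 15
stmt 5: x := z * x  -- replace 1 occurrence(s) of x with (z * x)
  => ( z * x ) >= 15
stmt 4: y := z * x  -- replace 0 occurrence(s) of y with (z * x)
  => ( z * x ) >= 15
stmt 3: x := 9 + y  -- replace 1 occurrence(s) of x with (9 + y)
  => ( z * ( 9 + y ) ) >= 15
stmt 2: y := x + z  -- replace 1 occurrence(s) of y with (x + z)
  => ( z * ( 9 + ( x + z ) ) ) >= 15
stmt 1: z := y - y  -- replace 2 occurrence(s) of z with (y - y)
  => ( ( y - y ) * ( 9 + ( x + ( y - y ) ) ) ) >= 15

Answer: ( ( y - y ) * ( 9 + ( x + ( y - y ) ) ) ) >= 15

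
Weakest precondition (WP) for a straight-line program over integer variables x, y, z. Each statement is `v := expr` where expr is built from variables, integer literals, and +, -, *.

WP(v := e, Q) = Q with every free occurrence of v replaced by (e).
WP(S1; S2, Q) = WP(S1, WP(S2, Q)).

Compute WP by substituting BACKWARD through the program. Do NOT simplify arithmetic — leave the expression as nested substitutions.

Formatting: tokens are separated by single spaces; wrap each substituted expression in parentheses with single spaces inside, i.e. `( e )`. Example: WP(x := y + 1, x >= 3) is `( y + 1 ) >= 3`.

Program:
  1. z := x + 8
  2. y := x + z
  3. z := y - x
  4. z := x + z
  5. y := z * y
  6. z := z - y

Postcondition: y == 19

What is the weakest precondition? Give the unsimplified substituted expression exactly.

Answer: ( ( x + ( ( x + ( x + 8 ) ) - x ) ) * ( x + ( x + 8 ) ) ) == 19

Derivation:
post: y == 19
stmt 6: z := z - y  -- replace 0 occurrence(s) of z with (z - y)
  => y == 19
stmt 5: y := z * y  -- replace 1 occurrence(s) of y with (z * y)
  => ( z * y ) == 19
stmt 4: z := x + z  -- replace 1 occurrence(s) of z with (x + z)
  => ( ( x + z ) * y ) == 19
stmt 3: z := y - x  -- replace 1 occurrence(s) of z with (y - x)
  => ( ( x + ( y - x ) ) * y ) == 19
stmt 2: y := x + z  -- replace 2 occurrence(s) of y with (x + z)
  => ( ( x + ( ( x + z ) - x ) ) * ( x + z ) ) == 19
stmt 1: z := x + 8  -- replace 2 occurrence(s) of z with (x + 8)
  => ( ( x + ( ( x + ( x + 8 ) ) - x ) ) * ( x + ( x + 8 ) ) ) == 19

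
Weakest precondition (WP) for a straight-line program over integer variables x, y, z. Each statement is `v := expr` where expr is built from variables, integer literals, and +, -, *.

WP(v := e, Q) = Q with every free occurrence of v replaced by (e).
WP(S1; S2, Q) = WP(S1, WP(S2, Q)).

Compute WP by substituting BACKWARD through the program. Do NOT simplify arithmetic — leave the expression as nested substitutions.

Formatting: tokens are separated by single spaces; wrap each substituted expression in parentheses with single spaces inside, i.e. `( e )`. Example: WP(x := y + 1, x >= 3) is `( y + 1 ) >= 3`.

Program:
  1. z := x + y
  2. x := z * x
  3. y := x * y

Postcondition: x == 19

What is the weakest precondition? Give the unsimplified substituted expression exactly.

Answer: ( ( x + y ) * x ) == 19

Derivation:
post: x == 19
stmt 3: y := x * y  -- replace 0 occurrence(s) of y with (x * y)
  => x == 19
stmt 2: x := z * x  -- replace 1 occurrence(s) of x with (z * x)
  => ( z * x ) == 19
stmt 1: z := x + y  -- replace 1 occurrence(s) of z with (x + y)
  => ( ( x + y ) * x ) == 19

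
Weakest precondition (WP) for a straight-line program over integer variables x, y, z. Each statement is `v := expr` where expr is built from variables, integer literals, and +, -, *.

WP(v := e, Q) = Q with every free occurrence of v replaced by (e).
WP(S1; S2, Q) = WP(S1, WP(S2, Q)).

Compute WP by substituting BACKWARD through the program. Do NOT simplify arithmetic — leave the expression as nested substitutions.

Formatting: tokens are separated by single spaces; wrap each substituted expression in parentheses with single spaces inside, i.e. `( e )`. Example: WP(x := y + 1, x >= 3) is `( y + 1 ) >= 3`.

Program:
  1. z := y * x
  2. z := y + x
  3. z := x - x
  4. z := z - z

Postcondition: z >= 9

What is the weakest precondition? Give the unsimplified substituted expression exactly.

Answer: ( ( x - x ) - ( x - x ) ) >= 9

Derivation:
post: z >= 9
stmt 4: z := z - z  -- replace 1 occurrence(s) of z with (z - z)
  => ( z - z ) >= 9
stmt 3: z := x - x  -- replace 2 occurrence(s) of z with (x - x)
  => ( ( x - x ) - ( x - x ) ) >= 9
stmt 2: z := y + x  -- replace 0 occurrence(s) of z with (y + x)
  => ( ( x - x ) - ( x - x ) ) >= 9
stmt 1: z := y * x  -- replace 0 occurrence(s) of z with (y * x)
  => ( ( x - x ) - ( x - x ) ) >= 9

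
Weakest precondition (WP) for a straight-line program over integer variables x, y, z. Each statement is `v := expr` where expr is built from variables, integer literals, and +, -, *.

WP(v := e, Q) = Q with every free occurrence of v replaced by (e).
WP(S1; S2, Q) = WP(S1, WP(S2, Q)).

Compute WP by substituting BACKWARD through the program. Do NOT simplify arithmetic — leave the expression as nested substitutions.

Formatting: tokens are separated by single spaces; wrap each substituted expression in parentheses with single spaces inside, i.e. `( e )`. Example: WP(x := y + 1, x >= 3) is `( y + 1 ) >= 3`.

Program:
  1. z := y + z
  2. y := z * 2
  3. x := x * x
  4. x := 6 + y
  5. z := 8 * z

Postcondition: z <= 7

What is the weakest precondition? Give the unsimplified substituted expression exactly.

Answer: ( 8 * ( y + z ) ) <= 7

Derivation:
post: z <= 7
stmt 5: z := 8 * z  -- replace 1 occurrence(s) of z with (8 * z)
  => ( 8 * z ) <= 7
stmt 4: x := 6 + y  -- replace 0 occurrence(s) of x with (6 + y)
  => ( 8 * z ) <= 7
stmt 3: x := x * x  -- replace 0 occurrence(s) of x with (x * x)
  => ( 8 * z ) <= 7
stmt 2: y := z * 2  -- replace 0 occurrence(s) of y with (z * 2)
  => ( 8 * z ) <= 7
stmt 1: z := y + z  -- replace 1 occurrence(s) of z with (y + z)
  => ( 8 * ( y + z ) ) <= 7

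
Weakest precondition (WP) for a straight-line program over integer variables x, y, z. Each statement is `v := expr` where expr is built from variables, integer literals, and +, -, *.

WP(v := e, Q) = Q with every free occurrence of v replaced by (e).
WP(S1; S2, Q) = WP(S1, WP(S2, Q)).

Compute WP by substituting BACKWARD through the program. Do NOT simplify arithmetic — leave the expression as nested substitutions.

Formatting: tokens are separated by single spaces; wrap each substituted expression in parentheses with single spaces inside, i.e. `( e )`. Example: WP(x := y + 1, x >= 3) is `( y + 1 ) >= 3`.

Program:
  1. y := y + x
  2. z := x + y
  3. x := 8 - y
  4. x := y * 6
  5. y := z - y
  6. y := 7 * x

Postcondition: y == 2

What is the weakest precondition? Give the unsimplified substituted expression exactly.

post: y == 2
stmt 6: y := 7 * x  -- replace 1 occurrence(s) of y with (7 * x)
  => ( 7 * x ) == 2
stmt 5: y := z - y  -- replace 0 occurrence(s) of y with (z - y)
  => ( 7 * x ) == 2
stmt 4: x := y * 6  -- replace 1 occurrence(s) of x with (y * 6)
  => ( 7 * ( y * 6 ) ) == 2
stmt 3: x := 8 - y  -- replace 0 occurrence(s) of x with (8 - y)
  => ( 7 * ( y * 6 ) ) == 2
stmt 2: z := x + y  -- replace 0 occurrence(s) of z with (x + y)
  => ( 7 * ( y * 6 ) ) == 2
stmt 1: y := y + x  -- replace 1 occurrence(s) of y with (y + x)
  => ( 7 * ( ( y + x ) * 6 ) ) == 2

Answer: ( 7 * ( ( y + x ) * 6 ) ) == 2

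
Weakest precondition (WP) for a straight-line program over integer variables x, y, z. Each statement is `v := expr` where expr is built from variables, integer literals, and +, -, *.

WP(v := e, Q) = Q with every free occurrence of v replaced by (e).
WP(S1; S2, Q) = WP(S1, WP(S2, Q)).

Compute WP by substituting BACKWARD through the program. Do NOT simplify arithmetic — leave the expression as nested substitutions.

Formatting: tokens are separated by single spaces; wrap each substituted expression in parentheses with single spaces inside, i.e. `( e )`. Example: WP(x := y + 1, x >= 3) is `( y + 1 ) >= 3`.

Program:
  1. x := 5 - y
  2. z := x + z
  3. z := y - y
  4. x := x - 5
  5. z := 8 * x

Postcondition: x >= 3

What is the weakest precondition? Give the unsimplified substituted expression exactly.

post: x >= 3
stmt 5: z := 8 * x  -- replace 0 occurrence(s) of z with (8 * x)
  => x >= 3
stmt 4: x := x - 5  -- replace 1 occurrence(s) of x with (x - 5)
  => ( x - 5 ) >= 3
stmt 3: z := y - y  -- replace 0 occurrence(s) of z with (y - y)
  => ( x - 5 ) >= 3
stmt 2: z := x + z  -- replace 0 occurrence(s) of z with (x + z)
  => ( x - 5 ) >= 3
stmt 1: x := 5 - y  -- replace 1 occurrence(s) of x with (5 - y)
  => ( ( 5 - y ) - 5 ) >= 3

Answer: ( ( 5 - y ) - 5 ) >= 3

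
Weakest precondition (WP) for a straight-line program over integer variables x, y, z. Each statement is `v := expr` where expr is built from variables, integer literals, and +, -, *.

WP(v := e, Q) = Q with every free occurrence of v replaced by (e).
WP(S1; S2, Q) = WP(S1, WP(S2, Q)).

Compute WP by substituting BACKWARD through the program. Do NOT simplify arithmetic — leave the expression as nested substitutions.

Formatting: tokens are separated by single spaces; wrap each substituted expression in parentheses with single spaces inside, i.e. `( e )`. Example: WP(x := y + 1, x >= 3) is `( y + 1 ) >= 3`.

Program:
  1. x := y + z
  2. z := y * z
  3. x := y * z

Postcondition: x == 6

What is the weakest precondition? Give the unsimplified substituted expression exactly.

post: x == 6
stmt 3: x := y * z  -- replace 1 occurrence(s) of x with (y * z)
  => ( y * z ) == 6
stmt 2: z := y * z  -- replace 1 occurrence(s) of z with (y * z)
  => ( y * ( y * z ) ) == 6
stmt 1: x := y + z  -- replace 0 occurrence(s) of x with (y + z)
  => ( y * ( y * z ) ) == 6

Answer: ( y * ( y * z ) ) == 6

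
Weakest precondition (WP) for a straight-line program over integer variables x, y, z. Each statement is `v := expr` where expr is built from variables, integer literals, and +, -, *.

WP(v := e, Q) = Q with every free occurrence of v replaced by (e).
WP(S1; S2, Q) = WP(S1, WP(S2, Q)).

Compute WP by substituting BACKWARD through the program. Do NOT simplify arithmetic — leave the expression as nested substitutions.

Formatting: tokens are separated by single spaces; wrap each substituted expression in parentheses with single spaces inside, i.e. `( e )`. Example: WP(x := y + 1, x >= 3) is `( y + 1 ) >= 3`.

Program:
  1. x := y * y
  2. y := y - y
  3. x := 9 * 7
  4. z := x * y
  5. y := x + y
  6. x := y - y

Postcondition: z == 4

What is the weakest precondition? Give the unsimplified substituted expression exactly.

post: z == 4
stmt 6: x := y - y  -- replace 0 occurrence(s) of x with (y - y)
  => z == 4
stmt 5: y := x + y  -- replace 0 occurrence(s) of y with (x + y)
  => z == 4
stmt 4: z := x * y  -- replace 1 occurrence(s) of z with (x * y)
  => ( x * y ) == 4
stmt 3: x := 9 * 7  -- replace 1 occurrence(s) of x with (9 * 7)
  => ( ( 9 * 7 ) * y ) == 4
stmt 2: y := y - y  -- replace 1 occurrence(s) of y with (y - y)
  => ( ( 9 * 7 ) * ( y - y ) ) == 4
stmt 1: x := y * y  -- replace 0 occurrence(s) of x with (y * y)
  => ( ( 9 * 7 ) * ( y - y ) ) == 4

Answer: ( ( 9 * 7 ) * ( y - y ) ) == 4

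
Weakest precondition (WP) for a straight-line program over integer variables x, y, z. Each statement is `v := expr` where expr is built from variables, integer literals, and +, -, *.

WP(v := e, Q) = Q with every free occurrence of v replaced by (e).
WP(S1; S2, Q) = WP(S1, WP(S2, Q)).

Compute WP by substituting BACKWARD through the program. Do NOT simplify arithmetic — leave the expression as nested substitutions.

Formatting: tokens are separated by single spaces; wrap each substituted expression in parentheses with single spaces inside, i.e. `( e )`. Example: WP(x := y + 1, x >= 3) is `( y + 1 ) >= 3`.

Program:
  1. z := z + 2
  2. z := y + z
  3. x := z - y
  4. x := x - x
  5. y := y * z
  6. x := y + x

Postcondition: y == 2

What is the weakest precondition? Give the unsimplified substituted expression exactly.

post: y == 2
stmt 6: x := y + x  -- replace 0 occurrence(s) of x with (y + x)
  => y == 2
stmt 5: y := y * z  -- replace 1 occurrence(s) of y with (y * z)
  => ( y * z ) == 2
stmt 4: x := x - x  -- replace 0 occurrence(s) of x with (x - x)
  => ( y * z ) == 2
stmt 3: x := z - y  -- replace 0 occurrence(s) of x with (z - y)
  => ( y * z ) == 2
stmt 2: z := y + z  -- replace 1 occurrence(s) of z with (y + z)
  => ( y * ( y + z ) ) == 2
stmt 1: z := z + 2  -- replace 1 occurrence(s) of z with (z + 2)
  => ( y * ( y + ( z + 2 ) ) ) == 2

Answer: ( y * ( y + ( z + 2 ) ) ) == 2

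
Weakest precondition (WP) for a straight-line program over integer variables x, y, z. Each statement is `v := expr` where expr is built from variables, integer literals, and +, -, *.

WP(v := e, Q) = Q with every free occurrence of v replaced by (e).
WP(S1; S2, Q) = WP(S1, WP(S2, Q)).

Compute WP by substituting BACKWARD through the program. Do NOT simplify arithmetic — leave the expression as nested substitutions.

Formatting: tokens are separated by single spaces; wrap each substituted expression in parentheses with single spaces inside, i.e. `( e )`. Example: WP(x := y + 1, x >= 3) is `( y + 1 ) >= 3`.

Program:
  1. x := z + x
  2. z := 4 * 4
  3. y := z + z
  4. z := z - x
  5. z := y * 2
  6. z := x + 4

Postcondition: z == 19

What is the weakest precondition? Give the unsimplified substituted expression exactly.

Answer: ( ( z + x ) + 4 ) == 19

Derivation:
post: z == 19
stmt 6: z := x + 4  -- replace 1 occurrence(s) of z with (x + 4)
  => ( x + 4 ) == 19
stmt 5: z := y * 2  -- replace 0 occurrence(s) of z with (y * 2)
  => ( x + 4 ) == 19
stmt 4: z := z - x  -- replace 0 occurrence(s) of z with (z - x)
  => ( x + 4 ) == 19
stmt 3: y := z + z  -- replace 0 occurrence(s) of y with (z + z)
  => ( x + 4 ) == 19
stmt 2: z := 4 * 4  -- replace 0 occurrence(s) of z with (4 * 4)
  => ( x + 4 ) == 19
stmt 1: x := z + x  -- replace 1 occurrence(s) of x with (z + x)
  => ( ( z + x ) + 4 ) == 19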